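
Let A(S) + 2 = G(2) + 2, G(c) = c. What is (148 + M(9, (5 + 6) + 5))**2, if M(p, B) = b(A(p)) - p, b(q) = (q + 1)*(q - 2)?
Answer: 19321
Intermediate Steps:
A(S) = 2 (A(S) = -2 + (2 + 2) = -2 + 4 = 2)
b(q) = (1 + q)*(-2 + q)
M(p, B) = -p (M(p, B) = (-2 + 2**2 - 1*2) - p = (-2 + 4 - 2) - p = 0 - p = -p)
(148 + M(9, (5 + 6) + 5))**2 = (148 - 1*9)**2 = (148 - 9)**2 = 139**2 = 19321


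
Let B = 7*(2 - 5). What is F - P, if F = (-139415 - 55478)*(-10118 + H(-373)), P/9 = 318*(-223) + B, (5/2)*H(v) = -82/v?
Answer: 3678803234033/1865 ≈ 1.9725e+9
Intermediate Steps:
H(v) = -164/(5*v) (H(v) = 2*(-82/v)/5 = -164/(5*v))
B = -21 (B = 7*(-3) = -21)
P = -638415 (P = 9*(318*(-223) - 21) = 9*(-70914 - 21) = 9*(-70935) = -638415)
F = 3677612590058/1865 (F = (-139415 - 55478)*(-10118 - 164/5/(-373)) = -194893*(-10118 - 164/5*(-1/373)) = -194893*(-10118 + 164/1865) = -194893*(-18869906/1865) = 3677612590058/1865 ≈ 1.9719e+9)
F - P = 3677612590058/1865 - 1*(-638415) = 3677612590058/1865 + 638415 = 3678803234033/1865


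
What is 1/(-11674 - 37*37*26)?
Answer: -1/47268 ≈ -2.1156e-5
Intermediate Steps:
1/(-11674 - 37*37*26) = 1/(-11674 - 1369*26) = 1/(-11674 - 35594) = 1/(-47268) = -1/47268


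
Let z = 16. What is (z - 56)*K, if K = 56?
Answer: -2240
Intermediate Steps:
(z - 56)*K = (16 - 56)*56 = -40*56 = -2240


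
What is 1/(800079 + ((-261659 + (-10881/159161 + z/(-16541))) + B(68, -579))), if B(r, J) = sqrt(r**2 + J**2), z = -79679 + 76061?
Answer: 3731798162667413391465997/2009272972263853330775928373344 - 6931015044925774201*sqrt(339865)/2009272972263853330775928373344 ≈ 1.8553e-6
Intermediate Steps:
z = -3618
B(r, J) = sqrt(J**2 + r**2)
1/(800079 + ((-261659 + (-10881/159161 + z/(-16541))) + B(68, -579))) = 1/(800079 + ((-261659 + (-10881/159161 - 3618/(-16541))) + sqrt((-579)**2 + 68**2))) = 1/(800079 + ((-261659 + (-10881*1/159161 - 3618*(-1/16541))) + sqrt(335241 + 4624))) = 1/(800079 + ((-261659 + (-10881/159161 + 3618/16541)) + sqrt(339865))) = 1/(800079 + ((-261659 + 395861877/2632682101) + sqrt(339865))) = 1/(800079 + (-688864570003682/2632682101 + sqrt(339865))) = 1/(1417489092682297/2632682101 + sqrt(339865))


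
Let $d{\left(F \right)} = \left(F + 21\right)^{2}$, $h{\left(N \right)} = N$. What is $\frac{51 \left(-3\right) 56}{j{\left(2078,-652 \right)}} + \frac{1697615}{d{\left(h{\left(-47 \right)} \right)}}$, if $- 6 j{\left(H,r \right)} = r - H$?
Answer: $\frac{8424427}{3380} \approx 2492.4$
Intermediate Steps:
$j{\left(H,r \right)} = - \frac{r}{6} + \frac{H}{6}$ ($j{\left(H,r \right)} = - \frac{r - H}{6} = - \frac{r}{6} + \frac{H}{6}$)
$d{\left(F \right)} = \left(21 + F\right)^{2}$
$\frac{51 \left(-3\right) 56}{j{\left(2078,-652 \right)}} + \frac{1697615}{d{\left(h{\left(-47 \right)} \right)}} = \frac{51 \left(-3\right) 56}{\left(- \frac{1}{6}\right) \left(-652\right) + \frac{1}{6} \cdot 2078} + \frac{1697615}{\left(21 - 47\right)^{2}} = \frac{\left(-153\right) 56}{\frac{326}{3} + \frac{1039}{3}} + \frac{1697615}{\left(-26\right)^{2}} = - \frac{8568}{455} + \frac{1697615}{676} = \left(-8568\right) \frac{1}{455} + 1697615 \cdot \frac{1}{676} = - \frac{1224}{65} + \frac{1697615}{676} = \frac{8424427}{3380}$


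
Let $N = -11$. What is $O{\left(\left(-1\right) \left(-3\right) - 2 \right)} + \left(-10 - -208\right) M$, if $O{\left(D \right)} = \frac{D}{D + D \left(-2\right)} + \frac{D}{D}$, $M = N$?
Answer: $-2178$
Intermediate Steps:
$M = -11$
$O{\left(D \right)} = 0$ ($O{\left(D \right)} = \frac{D}{D - 2 D} + 1 = \frac{D}{\left(-1\right) D} + 1 = D \left(- \frac{1}{D}\right) + 1 = -1 + 1 = 0$)
$O{\left(\left(-1\right) \left(-3\right) - 2 \right)} + \left(-10 - -208\right) M = 0 + \left(-10 - -208\right) \left(-11\right) = 0 + \left(-10 + 208\right) \left(-11\right) = 0 + 198 \left(-11\right) = 0 - 2178 = -2178$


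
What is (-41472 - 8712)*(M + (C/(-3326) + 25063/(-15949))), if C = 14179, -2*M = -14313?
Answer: -232141927574664/646907 ≈ -3.5885e+8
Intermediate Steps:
M = 14313/2 (M = -1/2*(-14313) = 14313/2 ≈ 7156.5)
(-41472 - 8712)*(M + (C/(-3326) + 25063/(-15949))) = (-41472 - 8712)*(14313/2 + (14179/(-3326) + 25063/(-15949))) = -50184*(14313/2 + (14179*(-1/3326) + 25063*(-1/15949))) = -50184*(14313/2 + (-14179/3326 - 25063/15949)) = -50184*(14313/2 - 309500409/53046374) = -50184*189658437561/26523187 = -232141927574664/646907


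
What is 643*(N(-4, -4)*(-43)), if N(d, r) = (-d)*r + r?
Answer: 552980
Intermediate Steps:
N(d, r) = r - d*r (N(d, r) = -d*r + r = r - d*r)
643*(N(-4, -4)*(-43)) = 643*(-4*(1 - 1*(-4))*(-43)) = 643*(-4*(1 + 4)*(-43)) = 643*(-4*5*(-43)) = 643*(-20*(-43)) = 643*860 = 552980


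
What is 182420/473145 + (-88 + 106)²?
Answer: 30696280/94629 ≈ 324.39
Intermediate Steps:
182420/473145 + (-88 + 106)² = 182420*(1/473145) + 18² = 36484/94629 + 324 = 30696280/94629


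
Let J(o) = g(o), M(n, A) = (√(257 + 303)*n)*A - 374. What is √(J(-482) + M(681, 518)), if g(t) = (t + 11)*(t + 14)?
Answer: √(220054 + 1411032*√35) ≈ 2927.1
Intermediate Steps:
M(n, A) = -374 + 4*A*n*√35 (M(n, A) = (√560*n)*A - 374 = ((4*√35)*n)*A - 374 = (4*n*√35)*A - 374 = 4*A*n*√35 - 374 = -374 + 4*A*n*√35)
g(t) = (11 + t)*(14 + t)
J(o) = 154 + o² + 25*o
√(J(-482) + M(681, 518)) = √((154 + (-482)² + 25*(-482)) + (-374 + 4*518*681*√35)) = √((154 + 232324 - 12050) + (-374 + 1411032*√35)) = √(220428 + (-374 + 1411032*√35)) = √(220054 + 1411032*√35)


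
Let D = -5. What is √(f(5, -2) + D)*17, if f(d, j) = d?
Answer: 0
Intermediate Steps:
√(f(5, -2) + D)*17 = √(5 - 5)*17 = √0*17 = 0*17 = 0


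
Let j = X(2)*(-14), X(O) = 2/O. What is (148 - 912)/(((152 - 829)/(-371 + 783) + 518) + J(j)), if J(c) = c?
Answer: -314768/206971 ≈ -1.5208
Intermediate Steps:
j = -14 (j = (2/2)*(-14) = (2*(1/2))*(-14) = 1*(-14) = -14)
(148 - 912)/(((152 - 829)/(-371 + 783) + 518) + J(j)) = (148 - 912)/(((152 - 829)/(-371 + 783) + 518) - 14) = -764/((-677/412 + 518) - 14) = -764/(212739/412 - 14) = -764/206971/412 = -764*412/206971 = -314768/206971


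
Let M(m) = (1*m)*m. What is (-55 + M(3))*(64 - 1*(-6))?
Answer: -3220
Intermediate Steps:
M(m) = m**2 (M(m) = m*m = m**2)
(-55 + M(3))*(64 - 1*(-6)) = (-55 + 3**2)*(64 - 1*(-6)) = (-55 + 9)*(64 + 6) = -46*70 = -3220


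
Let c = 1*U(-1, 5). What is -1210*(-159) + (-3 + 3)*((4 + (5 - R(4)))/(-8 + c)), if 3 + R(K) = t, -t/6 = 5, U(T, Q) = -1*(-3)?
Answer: 192390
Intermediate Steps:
U(T, Q) = 3
t = -30 (t = -6*5 = -30)
R(K) = -33 (R(K) = -3 - 30 = -33)
c = 3 (c = 1*3 = 3)
-1210*(-159) + (-3 + 3)*((4 + (5 - R(4)))/(-8 + c)) = -1210*(-159) + (-3 + 3)*((4 + (5 - 1*(-33)))/(-8 + 3)) = 192390 + 0*((4 + (5 + 33))/(-5)) = 192390 + 0*((4 + 38)*(-1/5)) = 192390 + 0*(42*(-1/5)) = 192390 + 0*(-42/5) = 192390 + 0 = 192390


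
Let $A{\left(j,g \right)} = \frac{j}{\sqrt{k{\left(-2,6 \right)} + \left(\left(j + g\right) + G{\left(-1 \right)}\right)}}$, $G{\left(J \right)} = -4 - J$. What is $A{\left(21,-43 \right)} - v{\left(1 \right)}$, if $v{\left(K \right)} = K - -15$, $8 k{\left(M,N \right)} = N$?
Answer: $-16 - \frac{42 i \sqrt{97}}{97} \approx -16.0 - 4.2645 i$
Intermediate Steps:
$k{\left(M,N \right)} = \frac{N}{8}$
$v{\left(K \right)} = 15 + K$ ($v{\left(K \right)} = K + 15 = 15 + K$)
$A{\left(j,g \right)} = \frac{j}{\sqrt{- \frac{9}{4} + g + j}}$ ($A{\left(j,g \right)} = \frac{j}{\sqrt{\frac{1}{8} \cdot 6 - \left(3 - g - j\right)}} = \frac{j}{\sqrt{\frac{3}{4} + \left(\left(g + j\right) + \left(-4 + 1\right)\right)}} = \frac{j}{\sqrt{\frac{3}{4} - \left(3 - g - j\right)}} = \frac{j}{\sqrt{\frac{3}{4} + \left(-3 + g + j\right)}} = \frac{j}{\sqrt{- \frac{9}{4} + g + j}}$)
$A{\left(21,-43 \right)} - v{\left(1 \right)} = 2 \cdot 21 \frac{1}{\sqrt{-9 + 4 \left(-43\right) + 4 \cdot 21}} - \left(15 + 1\right) = 2 \cdot 21 \frac{1}{\sqrt{-9 - 172 + 84}} - 16 = 2 \cdot 21 \frac{1}{\sqrt{-97}} - 16 = 2 \cdot 21 \left(- \frac{i \sqrt{97}}{97}\right) - 16 = - \frac{42 i \sqrt{97}}{97} - 16 = -16 - \frac{42 i \sqrt{97}}{97}$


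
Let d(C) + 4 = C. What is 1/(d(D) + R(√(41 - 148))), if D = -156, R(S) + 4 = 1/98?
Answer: -98/16071 ≈ -0.0060979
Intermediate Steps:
R(S) = -391/98 (R(S) = -4 + 1/98 = -391/98)
d(C) = -4 + C
1/(d(D) + R(√(41 - 148))) = 1/((-4 - 156) - 391/98) = 1/(-160 - 391/98) = 1/(-16071/98) = -98/16071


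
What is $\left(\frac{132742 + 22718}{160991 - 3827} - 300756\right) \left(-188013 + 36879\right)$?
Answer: $\frac{595315069369518}{13097} \approx 4.5454 \cdot 10^{10}$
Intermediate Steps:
$\left(\frac{132742 + 22718}{160991 - 3827} - 300756\right) \left(-188013 + 36879\right) = \left(\frac{155460}{157164} - 300756\right) \left(-151134\right) = \left(155460 \cdot \frac{1}{157164} - 300756\right) \left(-151134\right) = \left(\frac{12955}{13097} - 300756\right) \left(-151134\right) = \left(- \frac{3938988377}{13097}\right) \left(-151134\right) = \frac{595315069369518}{13097}$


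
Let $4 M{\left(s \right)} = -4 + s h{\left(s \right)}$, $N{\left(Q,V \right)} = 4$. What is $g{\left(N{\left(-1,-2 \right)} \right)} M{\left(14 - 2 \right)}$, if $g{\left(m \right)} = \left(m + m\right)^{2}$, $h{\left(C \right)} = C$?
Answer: $2240$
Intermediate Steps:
$g{\left(m \right)} = 4 m^{2}$ ($g{\left(m \right)} = \left(2 m\right)^{2} = 4 m^{2}$)
$M{\left(s \right)} = -1 + \frac{s^{2}}{4}$ ($M{\left(s \right)} = \frac{-4 + s s}{4} = \frac{-4 + s^{2}}{4} = -1 + \frac{s^{2}}{4}$)
$g{\left(N{\left(-1,-2 \right)} \right)} M{\left(14 - 2 \right)} = 4 \cdot 4^{2} \left(-1 + \frac{\left(14 - 2\right)^{2}}{4}\right) = 4 \cdot 16 \left(-1 + \frac{12^{2}}{4}\right) = 64 \left(-1 + \frac{1}{4} \cdot 144\right) = 64 \left(-1 + 36\right) = 64 \cdot 35 = 2240$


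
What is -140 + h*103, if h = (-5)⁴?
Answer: 64235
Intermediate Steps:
h = 625
-140 + h*103 = -140 + 625*103 = -140 + 64375 = 64235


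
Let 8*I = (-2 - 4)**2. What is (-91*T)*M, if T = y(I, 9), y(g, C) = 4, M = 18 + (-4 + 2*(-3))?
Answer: -2912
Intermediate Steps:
I = 9/2 (I = (-2 - 4)**2/8 = (1/8)*(-6)**2 = (1/8)*36 = 9/2 ≈ 4.5000)
M = 8 (M = 18 + (-4 - 6) = 18 - 10 = 8)
T = 4
(-91*T)*M = -91*4*8 = -364*8 = -2912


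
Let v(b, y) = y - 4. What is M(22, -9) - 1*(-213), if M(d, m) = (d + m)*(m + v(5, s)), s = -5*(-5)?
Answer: 369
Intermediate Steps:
s = 25
v(b, y) = -4 + y
M(d, m) = (21 + m)*(d + m) (M(d, m) = (d + m)*(m + (-4 + 25)) = (d + m)*(m + 21) = (d + m)*(21 + m) = (21 + m)*(d + m))
M(22, -9) - 1*(-213) = ((-9)² + 21*22 + 21*(-9) + 22*(-9)) - 1*(-213) = (81 + 462 - 189 - 198) + 213 = 156 + 213 = 369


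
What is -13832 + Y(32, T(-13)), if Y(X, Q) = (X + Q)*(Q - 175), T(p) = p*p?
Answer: -15038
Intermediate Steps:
T(p) = p²
Y(X, Q) = (-175 + Q)*(Q + X) (Y(X, Q) = (Q + X)*(-175 + Q) = (-175 + Q)*(Q + X))
-13832 + Y(32, T(-13)) = -13832 + (((-13)²)² - 175*(-13)² - 175*32 + (-13)²*32) = -13832 + (169² - 175*169 - 5600 + 169*32) = -13832 + (28561 - 29575 - 5600 + 5408) = -13832 - 1206 = -15038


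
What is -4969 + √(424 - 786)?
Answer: -4969 + I*√362 ≈ -4969.0 + 19.026*I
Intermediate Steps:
-4969 + √(424 - 786) = -4969 + √(-362) = -4969 + I*√362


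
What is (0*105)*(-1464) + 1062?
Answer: 1062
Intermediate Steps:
(0*105)*(-1464) + 1062 = 0*(-1464) + 1062 = 0 + 1062 = 1062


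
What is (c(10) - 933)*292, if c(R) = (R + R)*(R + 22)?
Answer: -85556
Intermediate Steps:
c(R) = 2*R*(22 + R) (c(R) = (2*R)*(22 + R) = 2*R*(22 + R))
(c(10) - 933)*292 = (2*10*(22 + 10) - 933)*292 = (2*10*32 - 933)*292 = (640 - 933)*292 = -293*292 = -85556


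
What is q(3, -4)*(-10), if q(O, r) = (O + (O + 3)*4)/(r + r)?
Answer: 135/4 ≈ 33.750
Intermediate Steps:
q(O, r) = (12 + 5*O)/(2*r) (q(O, r) = (O + (3 + O)*4)/((2*r)) = (O + (12 + 4*O))*(1/(2*r)) = (12 + 5*O)*(1/(2*r)) = (12 + 5*O)/(2*r))
q(3, -4)*(-10) = ((½)*(12 + 5*3)/(-4))*(-10) = ((½)*(-¼)*(12 + 15))*(-10) = ((½)*(-¼)*27)*(-10) = -27/8*(-10) = 135/4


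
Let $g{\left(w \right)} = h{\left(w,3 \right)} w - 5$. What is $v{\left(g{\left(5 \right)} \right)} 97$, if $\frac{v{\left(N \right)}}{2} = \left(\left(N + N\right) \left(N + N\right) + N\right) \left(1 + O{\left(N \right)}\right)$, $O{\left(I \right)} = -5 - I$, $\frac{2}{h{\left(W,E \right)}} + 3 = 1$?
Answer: $453960$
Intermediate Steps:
$h{\left(W,E \right)} = -1$ ($h{\left(W,E \right)} = \frac{2}{-3 + 1} = \frac{2}{-2} = 2 \left(- \frac{1}{2}\right) = -1$)
$g{\left(w \right)} = -5 - w$ ($g{\left(w \right)} = - w - 5 = -5 - w$)
$v{\left(N \right)} = 2 \left(-4 - N\right) \left(N + 4 N^{2}\right)$ ($v{\left(N \right)} = 2 \left(\left(N + N\right) \left(N + N\right) + N\right) \left(1 - \left(5 + N\right)\right) = 2 \left(2 N 2 N + N\right) \left(-4 - N\right) = 2 \left(4 N^{2} + N\right) \left(-4 - N\right) = 2 \left(N + 4 N^{2}\right) \left(-4 - N\right) = 2 \left(-4 - N\right) \left(N + 4 N^{2}\right)$)
$v{\left(g{\left(5 \right)} \right)} 97 = 2 \left(-5 - 5\right) \left(-4 + 3 \left(-5 - 5\right) - 4 \left(-5 - 5\right) \left(5 - 10\right)\right) 97 = 2 \left(-10\right) \left(-4 + 3 \left(-10\right) - - 40 \left(5 - 10\right)\right) 97 = 2 \left(-10\right) \left(-4 - 30 - \left(-40\right) \left(-5\right)\right) 97 = 2 \left(-10\right) \left(-4 - 30 - 200\right) 97 = 2 \left(-10\right) \left(-234\right) 97 = 4680 \cdot 97 = 453960$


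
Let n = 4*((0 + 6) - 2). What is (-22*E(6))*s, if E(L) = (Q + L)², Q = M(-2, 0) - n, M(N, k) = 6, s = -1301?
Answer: 457952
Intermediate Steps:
n = 16 (n = 4*(6 - 2) = 4*4 = 16)
Q = -10 (Q = 6 - 1*16 = 6 - 16 = -10)
E(L) = (-10 + L)²
(-22*E(6))*s = -22*(-10 + 6)²*(-1301) = -22*(-4)²*(-1301) = -22*16*(-1301) = -352*(-1301) = 457952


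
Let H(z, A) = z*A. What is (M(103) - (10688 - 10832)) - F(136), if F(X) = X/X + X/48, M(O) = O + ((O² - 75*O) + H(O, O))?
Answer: 82417/6 ≈ 13736.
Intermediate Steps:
H(z, A) = A*z
M(O) = -74*O + 2*O² (M(O) = O + ((O² - 75*O) + O*O) = O + ((O² - 75*O) + O²) = O + (-75*O + 2*O²) = -74*O + 2*O²)
F(X) = 1 + X/48 (F(X) = 1 + X*(1/48) = 1 + X/48)
(M(103) - (10688 - 10832)) - F(136) = (2*103*(-37 + 103) - (10688 - 10832)) - (1 + (1/48)*136) = (2*103*66 - 1*(-144)) - (1 + 17/6) = (13596 + 144) - 1*23/6 = 13740 - 23/6 = 82417/6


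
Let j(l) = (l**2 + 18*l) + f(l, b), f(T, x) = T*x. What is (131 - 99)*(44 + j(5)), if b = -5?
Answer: 4288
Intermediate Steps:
j(l) = l**2 + 13*l (j(l) = (l**2 + 18*l) + l*(-5) = (l**2 + 18*l) - 5*l = l**2 + 13*l)
(131 - 99)*(44 + j(5)) = (131 - 99)*(44 + 5*(13 + 5)) = 32*(44 + 5*18) = 32*(44 + 90) = 32*134 = 4288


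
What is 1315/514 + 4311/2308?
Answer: 2625437/593156 ≈ 4.4262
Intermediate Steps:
1315/514 + 4311/2308 = 2625437/593156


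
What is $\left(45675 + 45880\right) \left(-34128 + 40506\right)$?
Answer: $583937790$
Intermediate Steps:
$\left(45675 + 45880\right) \left(-34128 + 40506\right) = 91555 \cdot 6378 = 583937790$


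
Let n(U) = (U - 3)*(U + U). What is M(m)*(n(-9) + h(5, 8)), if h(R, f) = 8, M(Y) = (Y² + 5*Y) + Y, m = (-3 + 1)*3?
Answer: 0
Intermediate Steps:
m = -6 (m = -2*3 = -6)
M(Y) = Y² + 6*Y
n(U) = 2*U*(-3 + U) (n(U) = (-3 + U)*(2*U) = 2*U*(-3 + U))
M(m)*(n(-9) + h(5, 8)) = (-6*(6 - 6))*(2*(-9)*(-3 - 9) + 8) = (-6*0)*(2*(-9)*(-12) + 8) = 0*(216 + 8) = 0*224 = 0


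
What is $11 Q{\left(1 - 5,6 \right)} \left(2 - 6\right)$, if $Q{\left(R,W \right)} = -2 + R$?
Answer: $264$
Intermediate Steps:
$11 Q{\left(1 - 5,6 \right)} \left(2 - 6\right) = 11 \left(-2 + \left(1 - 5\right)\right) \left(2 - 6\right) = 11 \left(-2 - 4\right) \left(-4\right) = 11 \left(-6\right) \left(-4\right) = \left(-66\right) \left(-4\right) = 264$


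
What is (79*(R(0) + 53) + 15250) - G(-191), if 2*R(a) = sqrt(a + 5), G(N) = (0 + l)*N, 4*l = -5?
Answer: 76793/4 + 79*sqrt(5)/2 ≈ 19287.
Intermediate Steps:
l = -5/4 (l = (1/4)*(-5) = -5/4 ≈ -1.2500)
G(N) = -5*N/4 (G(N) = (0 - 5/4)*N = -5*N/4)
R(a) = sqrt(5 + a)/2 (R(a) = sqrt(a + 5)/2 = sqrt(5 + a)/2)
(79*(R(0) + 53) + 15250) - G(-191) = (79*(sqrt(5 + 0)/2 + 53) + 15250) - (-5)*(-191)/4 = (79*(sqrt(5)/2 + 53) + 15250) - 1*955/4 = (79*(53 + sqrt(5)/2) + 15250) - 955/4 = ((4187 + 79*sqrt(5)/2) + 15250) - 955/4 = (19437 + 79*sqrt(5)/2) - 955/4 = 76793/4 + 79*sqrt(5)/2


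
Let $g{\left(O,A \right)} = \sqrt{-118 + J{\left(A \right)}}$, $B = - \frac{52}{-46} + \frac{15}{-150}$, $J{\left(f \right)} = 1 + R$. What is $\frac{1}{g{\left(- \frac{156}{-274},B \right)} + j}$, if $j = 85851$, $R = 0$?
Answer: $\frac{9539}{818932702} - \frac{i \sqrt{13}}{2456798106} \approx 1.1648 \cdot 10^{-5} - 1.4676 \cdot 10^{-9} i$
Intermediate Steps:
$J{\left(f \right)} = 1$ ($J{\left(f \right)} = 1 + 0 = 1$)
$B = \frac{237}{230}$ ($B = \left(-52\right) \left(- \frac{1}{46}\right) + 15 \left(- \frac{1}{150}\right) = \frac{26}{23} - \frac{1}{10} = \frac{237}{230} \approx 1.0304$)
$g{\left(O,A \right)} = 3 i \sqrt{13}$ ($g{\left(O,A \right)} = \sqrt{-118 + 1} = \sqrt{-117} = 3 i \sqrt{13}$)
$\frac{1}{g{\left(- \frac{156}{-274},B \right)} + j} = \frac{1}{3 i \sqrt{13} + 85851} = \frac{1}{85851 + 3 i \sqrt{13}}$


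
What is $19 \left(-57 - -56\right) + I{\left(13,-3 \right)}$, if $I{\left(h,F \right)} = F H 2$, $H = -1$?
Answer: $-13$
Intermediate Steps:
$I{\left(h,F \right)} = - 2 F$ ($I{\left(h,F \right)} = F \left(-1\right) 2 = - F 2 = - 2 F$)
$19 \left(-57 - -56\right) + I{\left(13,-3 \right)} = 19 \left(-57 - -56\right) - -6 = 19 \left(-57 + 56\right) + 6 = 19 \left(-1\right) + 6 = -19 + 6 = -13$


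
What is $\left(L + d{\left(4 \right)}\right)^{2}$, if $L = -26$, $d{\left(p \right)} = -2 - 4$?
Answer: $1024$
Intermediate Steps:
$d{\left(p \right)} = -6$
$\left(L + d{\left(4 \right)}\right)^{2} = \left(-26 - 6\right)^{2} = \left(-32\right)^{2} = 1024$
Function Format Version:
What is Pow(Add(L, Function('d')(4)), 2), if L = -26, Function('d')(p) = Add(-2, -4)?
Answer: 1024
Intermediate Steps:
Function('d')(p) = -6
Pow(Add(L, Function('d')(4)), 2) = Pow(Add(-26, -6), 2) = Pow(-32, 2) = 1024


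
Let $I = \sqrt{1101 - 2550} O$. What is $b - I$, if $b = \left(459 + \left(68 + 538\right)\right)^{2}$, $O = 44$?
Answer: $1134225 - 132 i \sqrt{161} \approx 1.1342 \cdot 10^{6} - 1674.9 i$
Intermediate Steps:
$b = 1134225$ ($b = \left(459 + 606\right)^{2} = 1065^{2} = 1134225$)
$I = 132 i \sqrt{161}$ ($I = \sqrt{1101 - 2550} \cdot 44 = \sqrt{-1449} \cdot 44 = 3 i \sqrt{161} \cdot 44 = 132 i \sqrt{161} \approx 1674.9 i$)
$b - I = 1134225 - 132 i \sqrt{161}$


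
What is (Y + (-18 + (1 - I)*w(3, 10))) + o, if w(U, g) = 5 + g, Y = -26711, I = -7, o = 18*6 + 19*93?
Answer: -24734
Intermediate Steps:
o = 1875 (o = 108 + 1767 = 1875)
(Y + (-18 + (1 - I)*w(3, 10))) + o = (-26711 + (-18 + (1 - 1*(-7))*(5 + 10))) + 1875 = (-26711 + (-18 + (1 + 7)*15)) + 1875 = (-26711 + (-18 + 8*15)) + 1875 = (-26711 + (-18 + 120)) + 1875 = (-26711 + 102) + 1875 = -26609 + 1875 = -24734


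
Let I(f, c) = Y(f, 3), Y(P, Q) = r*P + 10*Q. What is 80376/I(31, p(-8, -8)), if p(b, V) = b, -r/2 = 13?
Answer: -10047/97 ≈ -103.58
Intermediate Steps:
r = -26 (r = -2*13 = -26)
Y(P, Q) = -26*P + 10*Q
I(f, c) = 30 - 26*f (I(f, c) = -26*f + 10*3 = -26*f + 30 = 30 - 26*f)
80376/I(31, p(-8, -8)) = 80376/(30 - 26*31) = 80376/(30 - 806) = 80376/(-776) = 80376*(-1/776) = -10047/97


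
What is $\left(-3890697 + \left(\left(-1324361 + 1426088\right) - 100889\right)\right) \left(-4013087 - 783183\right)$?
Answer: $18656814025930$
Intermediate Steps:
$\left(-3890697 + \left(\left(-1324361 + 1426088\right) - 100889\right)\right) \left(-4013087 - 783183\right) = \left(-3890697 + \left(101727 - 100889\right)\right) \left(-4796270\right) = \left(-3890697 + 838\right) \left(-4796270\right) = \left(-3889859\right) \left(-4796270\right) = 18656814025930$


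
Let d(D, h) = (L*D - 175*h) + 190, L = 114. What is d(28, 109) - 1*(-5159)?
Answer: -10534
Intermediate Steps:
d(D, h) = 190 - 175*h + 114*D (d(D, h) = (114*D - 175*h) + 190 = (-175*h + 114*D) + 190 = 190 - 175*h + 114*D)
d(28, 109) - 1*(-5159) = (190 - 175*109 + 114*28) - 1*(-5159) = (190 - 19075 + 3192) + 5159 = -15693 + 5159 = -10534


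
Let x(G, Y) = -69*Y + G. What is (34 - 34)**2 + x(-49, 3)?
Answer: -256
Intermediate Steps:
x(G, Y) = G - 69*Y
(34 - 34)**2 + x(-49, 3) = (34 - 34)**2 + (-49 - 69*3) = 0**2 + (-49 - 207) = 0 - 256 = -256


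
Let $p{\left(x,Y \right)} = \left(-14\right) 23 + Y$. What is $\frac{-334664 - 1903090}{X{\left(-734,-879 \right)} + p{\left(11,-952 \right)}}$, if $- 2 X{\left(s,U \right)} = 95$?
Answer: $\frac{1491836}{881} \approx 1693.3$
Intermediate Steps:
$p{\left(x,Y \right)} = -322 + Y$
$X{\left(s,U \right)} = - \frac{95}{2}$ ($X{\left(s,U \right)} = \left(- \frac{1}{2}\right) 95 = - \frac{95}{2}$)
$\frac{-334664 - 1903090}{X{\left(-734,-879 \right)} + p{\left(11,-952 \right)}} = \frac{-334664 - 1903090}{- \frac{95}{2} - 1274} = - \frac{2237754}{- \frac{95}{2} - 1274} = - \frac{2237754}{- \frac{2643}{2}} = \left(-2237754\right) \left(- \frac{2}{2643}\right) = \frac{1491836}{881}$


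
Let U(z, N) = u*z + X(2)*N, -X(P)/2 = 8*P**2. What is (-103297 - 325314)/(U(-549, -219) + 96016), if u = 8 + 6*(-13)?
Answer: -428611/148462 ≈ -2.8870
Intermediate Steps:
X(P) = -16*P**2
u = -70 (u = 8 - 78 = -70)
U(z, N) = -70*z - 64*N (U(z, N) = -70*z + (-16*2**2)*N = -70*z + (-16*4)*N = -70*z - 64*N)
(-103297 - 325314)/(U(-549, -219) + 96016) = (-103297 - 325314)/((-70*(-549) - 64*(-219)) + 96016) = -428611/((38430 + 14016) + 96016) = -428611/(52446 + 96016) = -428611/148462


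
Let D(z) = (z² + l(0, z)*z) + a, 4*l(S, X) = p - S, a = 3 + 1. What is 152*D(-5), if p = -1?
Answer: 4598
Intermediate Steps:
a = 4
l(S, X) = -¼ - S/4 (l(S, X) = (-1 - S)/4 = -¼ - S/4)
D(z) = 4 + z² - z/4 (D(z) = (z² + (-¼ - ¼*0)*z) + 4 = (z² + (-¼ + 0)*z) + 4 = (z² - z/4) + 4 = 4 + z² - z/4)
152*D(-5) = 152*(4 + (-5)² - ¼*(-5)) = 152*(4 + 25 + 5/4) = 152*(121/4) = 4598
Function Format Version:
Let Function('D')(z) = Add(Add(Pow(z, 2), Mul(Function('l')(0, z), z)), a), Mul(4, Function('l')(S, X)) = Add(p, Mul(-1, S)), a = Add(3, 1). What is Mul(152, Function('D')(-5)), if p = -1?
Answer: 4598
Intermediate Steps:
a = 4
Function('l')(S, X) = Add(Rational(-1, 4), Mul(Rational(-1, 4), S)) (Function('l')(S, X) = Mul(Rational(1, 4), Add(-1, Mul(-1, S))) = Add(Rational(-1, 4), Mul(Rational(-1, 4), S)))
Function('D')(z) = Add(4, Pow(z, 2), Mul(Rational(-1, 4), z)) (Function('D')(z) = Add(Add(Pow(z, 2), Mul(Add(Rational(-1, 4), Mul(Rational(-1, 4), 0)), z)), 4) = Add(Add(Pow(z, 2), Mul(Add(Rational(-1, 4), 0), z)), 4) = Add(Add(Pow(z, 2), Mul(Rational(-1, 4), z)), 4) = Add(4, Pow(z, 2), Mul(Rational(-1, 4), z)))
Mul(152, Function('D')(-5)) = Mul(152, Add(4, Pow(-5, 2), Mul(Rational(-1, 4), -5))) = Mul(152, Add(4, 25, Rational(5, 4))) = Mul(152, Rational(121, 4)) = 4598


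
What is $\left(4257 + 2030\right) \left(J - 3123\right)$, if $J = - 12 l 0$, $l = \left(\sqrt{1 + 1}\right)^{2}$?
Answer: $-19634301$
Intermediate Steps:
$l = 2$ ($l = \left(\sqrt{2}\right)^{2} = 2$)
$J = 0$ ($J = \left(-12\right) 2 \cdot 0 = \left(-24\right) 0 = 0$)
$\left(4257 + 2030\right) \left(J - 3123\right) = \left(4257 + 2030\right) \left(0 - 3123\right) = 6287 \left(-3123\right) = -19634301$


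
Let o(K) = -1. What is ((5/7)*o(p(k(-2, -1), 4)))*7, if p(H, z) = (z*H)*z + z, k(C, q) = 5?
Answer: -5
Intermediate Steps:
p(H, z) = z + H*z² (p(H, z) = (H*z)*z + z = H*z² + z = z + H*z²)
((5/7)*o(p(k(-2, -1), 4)))*7 = ((5/7)*(-1))*7 = -5/7*7 = -5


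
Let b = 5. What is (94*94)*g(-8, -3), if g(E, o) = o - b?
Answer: -70688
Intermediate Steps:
g(E, o) = -5 + o (g(E, o) = o - 1*5 = o - 5 = -5 + o)
(94*94)*g(-8, -3) = (94*94)*(-5 - 3) = 8836*(-8) = -70688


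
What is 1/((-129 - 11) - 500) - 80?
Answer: -51201/640 ≈ -80.002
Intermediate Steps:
1/((-129 - 11) - 500) - 80 = 1/(-140 - 500) - 80 = 1/(-640) - 80 = -1/640 - 80 = -51201/640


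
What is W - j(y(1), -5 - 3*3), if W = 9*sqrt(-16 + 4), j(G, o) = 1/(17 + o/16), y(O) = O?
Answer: -8/129 + 18*I*sqrt(3) ≈ -0.062016 + 31.177*I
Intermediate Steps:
j(G, o) = 1/(17 + o/16) (j(G, o) = 1/(17 + o*(1/16)) = 1/(17 + o/16))
W = 18*I*sqrt(3) (W = 9*sqrt(-12) = 9*(2*I*sqrt(3)) = 18*I*sqrt(3) ≈ 31.177*I)
W - j(y(1), -5 - 3*3) = 18*I*sqrt(3) - 16/(272 + (-5 - 3*3)) = 18*I*sqrt(3) - 16/(272 + (-5 - 9)) = 18*I*sqrt(3) - 16/(272 - 14) = 18*I*sqrt(3) - 16/258 = 18*I*sqrt(3) - 1*8/129 = 18*I*sqrt(3) - 8/129 = -8/129 + 18*I*sqrt(3)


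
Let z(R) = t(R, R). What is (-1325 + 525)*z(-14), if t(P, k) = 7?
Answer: -5600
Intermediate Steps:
z(R) = 7
(-1325 + 525)*z(-14) = (-1325 + 525)*7 = -800*7 = -5600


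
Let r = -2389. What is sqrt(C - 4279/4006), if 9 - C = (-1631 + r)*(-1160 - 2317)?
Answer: I*sqrt(224311937820790)/4006 ≈ 3738.7*I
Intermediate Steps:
C = -13977531 (C = 9 - (-1631 - 2389)*(-1160 - 2317) = 9 - (-4020)*(-3477) = 9 - 1*13977540 = 9 - 13977540 = -13977531)
sqrt(C - 4279/4006) = sqrt(-13977531 - 4279/4006) = sqrt(-55993993465/4006) = I*sqrt(224311937820790)/4006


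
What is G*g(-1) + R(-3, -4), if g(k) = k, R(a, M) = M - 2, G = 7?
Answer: -13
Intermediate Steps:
R(a, M) = -2 + M
G*g(-1) + R(-3, -4) = 7*(-1) + (-2 - 4) = -7 - 6 = -13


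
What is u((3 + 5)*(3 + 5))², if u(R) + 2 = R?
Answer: 3844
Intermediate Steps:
u(R) = -2 + R
u((3 + 5)*(3 + 5))² = (-2 + (3 + 5)*(3 + 5))² = (-2 + 8*8)² = (-2 + 64)² = 62² = 3844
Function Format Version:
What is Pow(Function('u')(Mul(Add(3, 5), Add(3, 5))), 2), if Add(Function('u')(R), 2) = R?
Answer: 3844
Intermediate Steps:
Function('u')(R) = Add(-2, R)
Pow(Function('u')(Mul(Add(3, 5), Add(3, 5))), 2) = Pow(Add(-2, Mul(Add(3, 5), Add(3, 5))), 2) = Pow(Add(-2, Mul(8, 8)), 2) = Pow(Add(-2, 64), 2) = Pow(62, 2) = 3844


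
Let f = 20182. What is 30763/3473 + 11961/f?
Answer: 662399419/70092086 ≈ 9.4504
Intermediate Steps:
30763/3473 + 11961/f = 30763/3473 + 11961/20182 = 662399419/70092086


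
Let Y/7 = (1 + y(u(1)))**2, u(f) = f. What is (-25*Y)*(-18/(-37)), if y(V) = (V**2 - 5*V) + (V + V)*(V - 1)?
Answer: -28350/37 ≈ -766.22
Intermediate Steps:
y(V) = V**2 - 5*V + 2*V*(-1 + V) (y(V) = (V**2 - 5*V) + (2*V)*(-1 + V) = (V**2 - 5*V) + 2*V*(-1 + V) = V**2 - 5*V + 2*V*(-1 + V))
Y = 63 (Y = 7*(1 + 1*(-7 + 3*1))**2 = 7*(1 + 1*(-7 + 3))**2 = 7*(1 + 1*(-4))**2 = 7*(1 - 4)**2 = 7*(-3)**2 = 7*9 = 63)
(-25*Y)*(-18/(-37)) = (-25*63)*(-18/(-37)) = -(-28350)*(-1)/37 = -1575*18/37 = -28350/37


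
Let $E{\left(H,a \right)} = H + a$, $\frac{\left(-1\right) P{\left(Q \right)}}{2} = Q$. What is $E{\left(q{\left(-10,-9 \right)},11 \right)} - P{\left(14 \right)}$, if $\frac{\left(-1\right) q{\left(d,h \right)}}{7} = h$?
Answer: $102$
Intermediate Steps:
$q{\left(d,h \right)} = - 7 h$
$P{\left(Q \right)} = - 2 Q$
$E{\left(q{\left(-10,-9 \right)},11 \right)} - P{\left(14 \right)} = \left(\left(-7\right) \left(-9\right) + 11\right) - \left(-2\right) 14 = \left(63 + 11\right) - -28 = 74 + 28 = 102$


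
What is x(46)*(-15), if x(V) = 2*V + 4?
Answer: -1440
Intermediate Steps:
x(V) = 4 + 2*V
x(46)*(-15) = (4 + 2*46)*(-15) = (4 + 92)*(-15) = 96*(-15) = -1440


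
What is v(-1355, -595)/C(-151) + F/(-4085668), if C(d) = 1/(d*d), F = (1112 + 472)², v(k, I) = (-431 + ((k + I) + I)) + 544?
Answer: -56639648796608/1021417 ≈ -5.5452e+7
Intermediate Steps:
v(k, I) = 113 + k + 2*I (v(k, I) = (-431 + ((I + k) + I)) + 544 = (-431 + (k + 2*I)) + 544 = (-431 + k + 2*I) + 544 = 113 + k + 2*I)
F = 2509056 (F = 1584² = 2509056)
C(d) = d⁻²
v(-1355, -595)/C(-151) + F/(-4085668) = (113 - 1355 + 2*(-595))/((-151)⁻²) + 2509056/(-4085668) = (113 - 1355 - 1190)/(1/22801) + 2509056*(-1/4085668) = -2432*22801 - 627264/1021417 = -55452032 - 627264/1021417 = -56639648796608/1021417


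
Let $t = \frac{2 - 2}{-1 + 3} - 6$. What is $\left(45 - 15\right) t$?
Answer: $-180$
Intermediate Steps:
$t = -6$ ($t = \frac{0}{2} - 6 = 0 \cdot \frac{1}{2} - 6 = 0 - 6 = -6$)
$\left(45 - 15\right) t = \left(45 - 15\right) \left(-6\right) = 30 \left(-6\right) = -180$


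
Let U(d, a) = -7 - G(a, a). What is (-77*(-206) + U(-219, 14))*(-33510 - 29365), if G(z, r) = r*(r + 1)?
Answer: -983679375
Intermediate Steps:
G(z, r) = r*(1 + r)
U(d, a) = -7 - a*(1 + a)
(-77*(-206) + U(-219, 14))*(-33510 - 29365) = (-77*(-206) + (-7 - 1*14*(1 + 14)))*(-33510 - 29365) = (15862 + (-7 - 1*14*15))*(-62875) = (15862 + (-7 - 210))*(-62875) = (15862 - 217)*(-62875) = 15645*(-62875) = -983679375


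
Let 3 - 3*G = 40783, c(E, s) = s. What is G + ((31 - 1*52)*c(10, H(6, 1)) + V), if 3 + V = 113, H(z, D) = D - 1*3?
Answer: -40324/3 ≈ -13441.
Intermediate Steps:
H(z, D) = -3 + D (H(z, D) = D - 3 = -3 + D)
G = -40780/3 (G = 1 - 1/3*40783 = 1 - 40783/3 = -40780/3 ≈ -13593.)
V = 110 (V = -3 + 113 = 110)
G + ((31 - 1*52)*c(10, H(6, 1)) + V) = -40780/3 + ((31 - 1*52)*(-3 + 1) + 110) = -40780/3 + ((31 - 52)*(-2) + 110) = -40780/3 + (-21*(-2) + 110) = -40780/3 + (42 + 110) = -40780/3 + 152 = -40324/3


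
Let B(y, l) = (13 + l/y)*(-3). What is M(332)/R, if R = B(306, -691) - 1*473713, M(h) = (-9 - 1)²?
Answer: -10200/48322013 ≈ -0.00021108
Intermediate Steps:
B(y, l) = -39 - 3*l/y
M(h) = 100 (M(h) = (-10)² = 100)
R = -48322013/102 (R = (-39 - 3*(-691)/306) - 1*473713 = (-39 - 3*(-691)*1/306) - 473713 = (-39 + 691/102) - 473713 = -3287/102 - 473713 = -48322013/102 ≈ -4.7375e+5)
M(332)/R = 100/(-48322013/102) = 100*(-102/48322013) = -10200/48322013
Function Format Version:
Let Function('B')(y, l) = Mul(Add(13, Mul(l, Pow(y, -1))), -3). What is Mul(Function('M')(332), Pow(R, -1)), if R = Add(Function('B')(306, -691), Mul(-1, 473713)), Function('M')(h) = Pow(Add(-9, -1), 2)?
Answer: Rational(-10200, 48322013) ≈ -0.00021108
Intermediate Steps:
Function('B')(y, l) = Add(-39, Mul(-3, l, Pow(y, -1)))
Function('M')(h) = 100 (Function('M')(h) = Pow(-10, 2) = 100)
R = Rational(-48322013, 102) (R = Add(Add(-39, Mul(-3, -691, Pow(306, -1))), Mul(-1, 473713)) = Add(Add(-39, Mul(-3, -691, Rational(1, 306))), -473713) = Add(Add(-39, Rational(691, 102)), -473713) = Add(Rational(-3287, 102), -473713) = Rational(-48322013, 102) ≈ -4.7375e+5)
Mul(Function('M')(332), Pow(R, -1)) = Mul(100, Pow(Rational(-48322013, 102), -1)) = Mul(100, Rational(-102, 48322013)) = Rational(-10200, 48322013)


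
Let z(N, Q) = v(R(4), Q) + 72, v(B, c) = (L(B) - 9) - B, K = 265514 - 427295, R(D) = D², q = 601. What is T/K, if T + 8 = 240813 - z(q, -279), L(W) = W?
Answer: -240742/161781 ≈ -1.4881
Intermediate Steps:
K = -161781
v(B, c) = -9 (v(B, c) = (B - 9) - B = (-9 + B) - B = -9)
z(N, Q) = 63 (z(N, Q) = -9 + 72 = 63)
T = 240742 (T = -8 + (240813 - 1*63) = -8 + (240813 - 63) = -8 + 240750 = 240742)
T/K = 240742/(-161781) = 240742*(-1/161781) = -240742/161781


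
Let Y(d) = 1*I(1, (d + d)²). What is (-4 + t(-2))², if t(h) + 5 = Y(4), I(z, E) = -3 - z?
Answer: 169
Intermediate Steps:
Y(d) = -4 (Y(d) = 1*(-3 - 1*1) = 1*(-3 - 1) = 1*(-4) = -4)
t(h) = -9 (t(h) = -5 - 4 = -9)
(-4 + t(-2))² = (-4 - 9)² = (-13)² = 169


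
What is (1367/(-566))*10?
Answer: -6835/283 ≈ -24.152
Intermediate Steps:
(1367/(-566))*10 = (1367*(-1/566))*10 = -1367/566*10 = -6835/283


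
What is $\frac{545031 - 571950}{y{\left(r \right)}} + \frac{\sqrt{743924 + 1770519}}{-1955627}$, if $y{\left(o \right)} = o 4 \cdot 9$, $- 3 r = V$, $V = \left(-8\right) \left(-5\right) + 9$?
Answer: $\frac{8973}{196} - \frac{\sqrt{2514443}}{1955627} \approx 45.78$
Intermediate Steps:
$V = 49$ ($V = 40 + 9 = 49$)
$r = - \frac{49}{3}$ ($r = \left(- \frac{1}{3}\right) 49 = - \frac{49}{3} \approx -16.333$)
$y{\left(o \right)} = 36 o$ ($y{\left(o \right)} = 4 o 9 = 36 o$)
$\frac{545031 - 571950}{y{\left(r \right)}} + \frac{\sqrt{743924 + 1770519}}{-1955627} = \frac{545031 - 571950}{36 \left(- \frac{49}{3}\right)} + \frac{\sqrt{743924 + 1770519}}{-1955627} = \frac{545031 - 571950}{-588} + \sqrt{2514443} \left(- \frac{1}{1955627}\right) = \left(-26919\right) \left(- \frac{1}{588}\right) - \frac{\sqrt{2514443}}{1955627} = \frac{8973}{196} - \frac{\sqrt{2514443}}{1955627}$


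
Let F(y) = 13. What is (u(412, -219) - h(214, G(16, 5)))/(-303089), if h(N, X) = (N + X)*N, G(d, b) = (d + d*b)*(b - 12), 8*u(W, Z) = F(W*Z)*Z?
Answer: -781249/2424712 ≈ -0.32220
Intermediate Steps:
u(W, Z) = 13*Z/8 (u(W, Z) = (13*Z)/8 = 13*Z/8)
G(d, b) = (-12 + b)*(d + b*d) (G(d, b) = (d + b*d)*(-12 + b) = (-12 + b)*(d + b*d))
h(N, X) = N*(N + X)
(u(412, -219) - h(214, G(16, 5)))/(-303089) = ((13/8)*(-219) - 214*(214 + 16*(-12 + 5² - 11*5)))/(-303089) = (-2847/8 - 214*(214 + 16*(-12 + 25 - 55)))*(-1/303089) = (-2847/8 - 214*(214 + 16*(-42)))*(-1/303089) = (-2847/8 - 214*(214 - 672))*(-1/303089) = (-2847/8 - 214*(-458))*(-1/303089) = (-2847/8 - 1*(-98012))*(-1/303089) = (-2847/8 + 98012)*(-1/303089) = (781249/8)*(-1/303089) = -781249/2424712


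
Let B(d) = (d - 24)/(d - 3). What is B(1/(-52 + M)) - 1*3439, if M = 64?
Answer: -17154/5 ≈ -3430.8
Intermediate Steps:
B(d) = (-24 + d)/(-3 + d)
B(1/(-52 + M)) - 1*3439 = (-24 + 1/(-52 + 64))/(-3 + 1/(-52 + 64)) - 1*3439 = (-24 + 1/12)/(-3 + 1/12) - 3439 = -287/12/(-35/12) - 3439 = -12/35*(-287/12) - 3439 = 41/5 - 3439 = -17154/5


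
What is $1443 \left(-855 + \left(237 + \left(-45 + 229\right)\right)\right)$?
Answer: $-626262$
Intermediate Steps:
$1443 \left(-855 + \left(237 + \left(-45 + 229\right)\right)\right) = 1443 \left(-855 + \left(237 + 184\right)\right) = 1443 \left(-855 + 421\right) = 1443 \left(-434\right) = -626262$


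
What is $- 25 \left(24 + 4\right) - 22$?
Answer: $-722$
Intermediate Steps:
$- 25 \left(24 + 4\right) - 22 = \left(-25\right) 28 - 22 = -700 - 22 = -722$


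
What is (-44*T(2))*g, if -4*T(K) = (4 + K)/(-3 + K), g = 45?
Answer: -2970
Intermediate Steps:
T(K) = -(4 + K)/(4*(-3 + K))
(-44*T(2))*g = -11*(-4 - 1*2)/(-3 + 2)*45 = -11*(-4 - 2)/(-1)*45 = -11*(-1)*(-6)*45 = -44*3/2*45 = -66*45 = -2970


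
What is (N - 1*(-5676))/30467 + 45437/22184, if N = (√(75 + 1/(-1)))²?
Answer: 1511887079/675879928 ≈ 2.2369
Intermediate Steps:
N = 74 (N = (√(75 - 1))² = (√74)² = 74)
(N - 1*(-5676))/30467 + 45437/22184 = (74 - 1*(-5676))/30467 + 45437/22184 = (74 + 5676)*(1/30467) + 45437*(1/22184) = 5750*(1/30467) + 45437/22184 = 5750/30467 + 45437/22184 = 1511887079/675879928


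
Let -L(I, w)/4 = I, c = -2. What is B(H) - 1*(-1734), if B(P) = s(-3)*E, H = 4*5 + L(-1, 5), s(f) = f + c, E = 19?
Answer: 1639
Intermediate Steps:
L(I, w) = -4*I
s(f) = -2 + f (s(f) = f - 2 = -2 + f)
H = 24 (H = 4*5 - 4*(-1) = 20 + 4 = 24)
B(P) = -95 (B(P) = (-2 - 3)*19 = -5*19 = -95)
B(H) - 1*(-1734) = -95 - 1*(-1734) = -95 + 1734 = 1639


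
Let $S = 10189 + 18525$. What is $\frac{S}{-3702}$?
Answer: $- \frac{14357}{1851} \approx -7.7563$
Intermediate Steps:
$S = 28714$
$\frac{S}{-3702} = \frac{28714}{-3702} = 28714 \left(- \frac{1}{3702}\right) = - \frac{14357}{1851}$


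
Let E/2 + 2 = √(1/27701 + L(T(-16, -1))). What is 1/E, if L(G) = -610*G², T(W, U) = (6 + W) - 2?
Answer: -27701/2433366643 - I*√67403619996139/4866733286 ≈ -1.1384e-5 - 0.001687*I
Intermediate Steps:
T(W, U) = 4 + W
E = -4 + 2*I*√67403619996139/27701 (E = -4 + 2*√(1/27701 - 610*(4 - 16)²) = -4 + 2*√(1/27701 - 610*(-12)²) = -4 + 2*√(1/27701 - 610*144) = -4 + 2*√(1/27701 - 87840) = -4 + 2*√(-2433255839/27701) = -4 + 2*(I*√67403619996139/27701) = -4 + 2*I*√67403619996139/27701 ≈ -4.0 + 592.76*I)
1/E = 1/(-4 + 2*I*√67403619996139/27701)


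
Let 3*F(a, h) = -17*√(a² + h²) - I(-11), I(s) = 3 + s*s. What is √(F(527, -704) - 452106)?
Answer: √(-4069326 - 51*√773345)/3 ≈ 676.11*I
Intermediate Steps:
I(s) = 3 + s²
F(a, h) = -124/3 - 17*√(a² + h²)/3 (F(a, h) = (-17*√(a² + h²) - (3 + (-11)²))/3 = (-17*√(a² + h²) - (3 + 121))/3 = (-17*√(a² + h²) - 1*124)/3 = (-17*√(a² + h²) - 124)/3 = (-124 - 17*√(a² + h²))/3 = -124/3 - 17*√(a² + h²)/3)
√(F(527, -704) - 452106) = √((-124/3 - 17*√(527² + (-704)²)/3) - 452106) = √((-124/3 - 17*√(277729 + 495616)/3) - 452106) = √((-124/3 - 17*√773345/3) - 452106) = √(-1356442/3 - 17*√773345/3)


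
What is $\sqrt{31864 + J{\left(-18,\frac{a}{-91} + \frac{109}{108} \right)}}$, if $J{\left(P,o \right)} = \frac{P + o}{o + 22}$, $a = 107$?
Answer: $\frac{\sqrt{1467112396537985}}{214579} \approx 178.5$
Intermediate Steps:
$J{\left(P,o \right)} = \frac{P + o}{22 + o}$
$\sqrt{31864 + J{\left(-18,\frac{a}{-91} + \frac{109}{108} \right)}} = \sqrt{31864 + \frac{-18 + \left(\frac{107}{-91} + \frac{109}{108}\right)}{22 + \left(\frac{107}{-91} + \frac{109}{108}\right)}} = \sqrt{31864 + \frac{-18 + \left(107 \left(- \frac{1}{91}\right) + 109 \cdot \frac{1}{108}\right)}{22 + \left(107 \left(- \frac{1}{91}\right) + 109 \cdot \frac{1}{108}\right)}} = \sqrt{31864 + \frac{-18 + \left(- \frac{107}{91} + \frac{109}{108}\right)}{22 + \left(- \frac{107}{91} + \frac{109}{108}\right)}} = \sqrt{31864 + \frac{-18 - \frac{1637}{9828}}{22 - \frac{1637}{9828}}} = \sqrt{31864 + \frac{1}{\frac{214579}{9828}} \left(- \frac{178541}{9828}\right)} = \sqrt{31864 + \frac{9828}{214579} \left(- \frac{178541}{9828}\right)} = \sqrt{31864 - \frac{178541}{214579}} = \sqrt{\frac{6837166715}{214579}} = \frac{\sqrt{1467112396537985}}{214579}$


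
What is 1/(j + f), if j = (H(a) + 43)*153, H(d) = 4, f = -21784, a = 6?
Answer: -1/14593 ≈ -6.8526e-5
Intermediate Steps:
j = 7191 (j = (4 + 43)*153 = 47*153 = 7191)
1/(j + f) = 1/(7191 - 21784) = 1/(-14593) = -1/14593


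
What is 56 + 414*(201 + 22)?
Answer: 92378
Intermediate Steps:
56 + 414*(201 + 22) = 56 + 414*223 = 56 + 92322 = 92378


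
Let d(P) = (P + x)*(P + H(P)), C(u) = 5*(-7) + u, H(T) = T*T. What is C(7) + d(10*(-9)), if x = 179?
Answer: 712862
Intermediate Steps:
H(T) = T²
C(u) = -35 + u
d(P) = (179 + P)*(P + P²) (d(P) = (P + 179)*(P + P²) = (179 + P)*(P + P²))
C(7) + d(10*(-9)) = (-35 + 7) + (10*(-9))*(179 + (10*(-9))² + 180*(10*(-9))) = -28 - 90*(179 + (-90)² + 180*(-90)) = -28 - 90*(179 + 8100 - 16200) = -28 - 90*(-7921) = -28 + 712890 = 712862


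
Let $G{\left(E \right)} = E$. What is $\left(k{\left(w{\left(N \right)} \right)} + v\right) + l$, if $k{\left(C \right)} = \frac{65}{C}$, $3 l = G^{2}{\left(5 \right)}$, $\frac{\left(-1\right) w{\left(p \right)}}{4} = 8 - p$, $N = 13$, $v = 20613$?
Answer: $\frac{247495}{12} \approx 20625.0$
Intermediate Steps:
$w{\left(p \right)} = -32 + 4 p$ ($w{\left(p \right)} = - 4 \left(8 - p\right) = -32 + 4 p$)
$l = \frac{25}{3}$ ($l = \frac{5^{2}}{3} = \frac{1}{3} \cdot 25 = \frac{25}{3} \approx 8.3333$)
$\left(k{\left(w{\left(N \right)} \right)} + v\right) + l = \left(\frac{65}{-32 + 4 \cdot 13} + 20613\right) + \frac{25}{3} = \left(\frac{65}{-32 + 52} + 20613\right) + \frac{25}{3} = \left(\frac{65}{20} + 20613\right) + \frac{25}{3} = \left(65 \cdot \frac{1}{20} + 20613\right) + \frac{25}{3} = \left(\frac{13}{4} + 20613\right) + \frac{25}{3} = \frac{82465}{4} + \frac{25}{3} = \frac{247495}{12}$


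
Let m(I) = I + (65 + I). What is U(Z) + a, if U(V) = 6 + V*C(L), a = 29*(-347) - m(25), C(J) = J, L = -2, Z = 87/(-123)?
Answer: -416994/41 ≈ -10171.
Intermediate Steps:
m(I) = 65 + 2*I
Z = -29/41 (Z = 87*(-1/123) = -29/41 ≈ -0.70732)
a = -10178 (a = 29*(-347) - (65 + 2*25) = -10063 - (65 + 50) = -10063 - 1*115 = -10063 - 115 = -10178)
U(V) = 6 - 2*V (U(V) = 6 + V*(-2) = 6 - 2*V)
U(Z) + a = (6 - 2*(-29/41)) - 10178 = (6 + 58/41) - 10178 = 304/41 - 10178 = -416994/41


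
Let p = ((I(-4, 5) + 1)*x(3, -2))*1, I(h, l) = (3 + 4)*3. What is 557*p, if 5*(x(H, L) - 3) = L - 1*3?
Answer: 24508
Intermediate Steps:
x(H, L) = 12/5 + L/5 (x(H, L) = 3 + (L - 1*3)/5 = 3 + (L - 3)/5 = 3 + (-3 + L)/5 = 3 + (-⅗ + L/5) = 12/5 + L/5)
I(h, l) = 21 (I(h, l) = 7*3 = 21)
p = 44 (p = ((21 + 1)*(12/5 + (⅕)*(-2)))*1 = (22*(12/5 - ⅖))*1 = (22*2)*1 = 44*1 = 44)
557*p = 557*44 = 24508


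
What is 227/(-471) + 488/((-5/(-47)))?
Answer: 10801721/2355 ≈ 4586.7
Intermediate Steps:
227/(-471) + 488/((-5/(-47))) = 227*(-1/471) + 488/((-5*(-1/47))) = -227/471 + 488/(5/47) = -227/471 + 488*(47/5) = -227/471 + 22936/5 = 10801721/2355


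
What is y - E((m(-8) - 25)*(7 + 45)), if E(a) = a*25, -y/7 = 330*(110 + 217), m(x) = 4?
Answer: -728070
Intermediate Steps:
y = -755370 (y = -2310*(110 + 217) = -2310*327 = -7*107910 = -755370)
E(a) = 25*a
y - E((m(-8) - 25)*(7 + 45)) = -755370 - 25*(4 - 25)*(7 + 45) = -755370 - 25*(-21*52) = -755370 - 25*(-1092) = -755370 - 1*(-27300) = -755370 + 27300 = -728070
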